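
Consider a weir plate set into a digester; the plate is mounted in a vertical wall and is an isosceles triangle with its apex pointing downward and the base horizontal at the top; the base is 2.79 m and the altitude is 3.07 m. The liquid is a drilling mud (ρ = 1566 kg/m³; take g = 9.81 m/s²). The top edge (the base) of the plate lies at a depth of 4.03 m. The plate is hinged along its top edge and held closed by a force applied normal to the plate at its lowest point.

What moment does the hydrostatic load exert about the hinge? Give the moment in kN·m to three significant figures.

M ≈ 375 kN·m

γ = ρg = 1566 × 9.81 / 1000 = 15.36246 kN/m³.
With the apex down, the centroid sits h/3 = 3.07/3 = 1.02333 m below the base (the top edge), so the centroid depth is h_c = 4.03 + 1.02333 = 5.05333 m.
A = ½ × 2.79 × 3.07 = 4.28265 m².
Resultant F = γ·h_c·A = 15.36246 × 5.05333 × 4.28265 = 332.469 kN.
I_c = b·h³/36 = 2.79 × 3.07³/36 = 2.24242 m⁴.
Centre of pressure: y_p = y_c + I_c/(y_c·A) = 5.05333 + 2.24242/(5.05333 × 4.28265) = 5.05333 + 0.103616 = 5.15695 m along the plane.
The resultant acts 1.02333 + 0.103616 = 1.12695 m (along the plate) below the hinge at the top edge, so the moment about the hinge is M = F × 1.12695 = 332.469 × 1.12695 = 374.676 kN·m.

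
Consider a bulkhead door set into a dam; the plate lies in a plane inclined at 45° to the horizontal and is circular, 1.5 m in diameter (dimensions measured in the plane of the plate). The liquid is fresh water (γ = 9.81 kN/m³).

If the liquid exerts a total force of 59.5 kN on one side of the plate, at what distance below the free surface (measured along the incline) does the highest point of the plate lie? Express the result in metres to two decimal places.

y_top ≈ 4.10 m

γ = 9.81 kN/m³.
A = π(0.75)² = 1.76715 m².
From F = γ·h_c·A, the centroid depth is h_c = 59.5/(9.81 × 1.76715) = 3.43222 m.
Let θ = 45° be the plate's angle to the horizontal; measure y along the incline from where the plane meets the free surface. Vertical depth h = y·sinθ with sinθ = 0.707107.
Along the incline, y_c = h_c/sinθ = 3.43222/0.707107 = 4.85389 m.
The centroid is at the centre, 0.75 m below the top of the plate, so the highest point sits at y_top = 4.85389 − 0.75 = 4.10389 m along the incline.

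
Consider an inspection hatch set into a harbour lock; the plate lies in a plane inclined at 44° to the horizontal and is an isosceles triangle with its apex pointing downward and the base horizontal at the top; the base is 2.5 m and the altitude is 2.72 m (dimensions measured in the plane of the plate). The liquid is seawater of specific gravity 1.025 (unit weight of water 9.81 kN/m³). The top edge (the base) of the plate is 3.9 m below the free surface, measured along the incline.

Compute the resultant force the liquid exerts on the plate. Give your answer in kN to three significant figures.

γ = 1.025 × 9.81 = 10.05525 kN/m³.
Let θ = 44° be the plate's angle to the horizontal; measure y along the incline from where the plane meets the free surface. Vertical depth h = y·sinθ with sinθ = 0.694658.
With the apex down, the centroid sits h/3 = 2.72/3 = 0.906667 m below the base (the top edge), so y_c = 3.9 + 0.906667 = 4.80667 m and h_c = 4.80667 × 0.694658 = 3.33899 m.
A = ½ × 2.5 × 2.72 = 3.4 m².
Resultant F = γ·h_c·A = 10.05525 × 3.33899 × 3.4 = 114.153 kN.

F ≈ 114 kN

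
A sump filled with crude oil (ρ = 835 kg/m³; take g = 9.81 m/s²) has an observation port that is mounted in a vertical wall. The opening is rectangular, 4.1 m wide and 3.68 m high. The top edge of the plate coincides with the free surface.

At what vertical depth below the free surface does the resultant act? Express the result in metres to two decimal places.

γ = ρg = 835 × 9.81 / 1000 = 8.19135 kN/m³.
The centroid lies 3.68/2 = 1.84 m below the top edge, so the centroid depth is h_c = 1.84 m.
A = 4.1 × 3.68 = 15.088 m².
Resultant F = γ·h_c·A = 8.19135 × 1.84 × 15.088 = 227.408 kN.
I_c = b·h³/12 = 4.1 × 3.68³/12 = 17.0273 m⁴.
Centre of pressure: y_p = y_c + I_c/(y_c·A) = 1.84 + 17.0273/(1.84 × 15.088) = 1.84 + 0.613333 = 2.45333 m along the plane.

h_p = 2.45 m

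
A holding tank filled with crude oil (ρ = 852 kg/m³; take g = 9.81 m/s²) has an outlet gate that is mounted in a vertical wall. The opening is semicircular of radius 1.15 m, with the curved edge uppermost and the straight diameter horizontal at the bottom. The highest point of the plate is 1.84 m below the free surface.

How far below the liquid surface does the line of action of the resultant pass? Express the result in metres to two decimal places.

γ = ρg = 852 × 9.81 / 1000 = 8.35812 kN/m³.
The centroid lies 4r/(3π) = 0.488075 m above the diameter, so r − 4r/(3π) = 1.15 − 0.488075 = 0.661925 m below the topmost point, so the centroid depth is h_c = 1.84 + 0.661925 = 2.50192 m.
A = πr²/2 = π × 1.15²/2 = 2.07738 m².
Resultant F = γ·h_c·A = 8.35812 × 2.50192 × 2.07738 = 43.4408 kN.
I_c = (π/8 − 8/(9π))·r⁴ = 0.109757 × 1.15⁴ = 0.191966 m⁴.
Centre of pressure: y_p = y_c + I_c/(y_c·A) = 2.50192 + 0.191966/(2.50192 × 2.07738) = 2.50192 + 0.0369347 = 2.53885 m along the plane.

h_p = 2.54 m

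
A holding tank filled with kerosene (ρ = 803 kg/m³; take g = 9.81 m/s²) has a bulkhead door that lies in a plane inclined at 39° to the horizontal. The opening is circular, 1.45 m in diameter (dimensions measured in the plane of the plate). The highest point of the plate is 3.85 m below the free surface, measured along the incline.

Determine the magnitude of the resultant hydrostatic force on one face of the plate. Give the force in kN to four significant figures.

γ = ρg = 803 × 9.81 / 1000 = 7.87743 kN/m³.
Let θ = 39° be the plate's angle to the horizontal; measure y along the incline from where the plane meets the free surface. Vertical depth h = y·sinθ with sinθ = 0.629320.
The centroid is at the centre, 0.725 m below the top of the plate, so y_c = 3.85 + 0.725 = 4.575 m and h_c = 4.575 × 0.629320 = 2.87914 m.
A = π(0.725)² = 1.6513 m².
Resultant F = γ·h_c·A = 7.87743 × 2.87914 × 1.6513 = 37.4519 kN.

F ≈ 37.45 kN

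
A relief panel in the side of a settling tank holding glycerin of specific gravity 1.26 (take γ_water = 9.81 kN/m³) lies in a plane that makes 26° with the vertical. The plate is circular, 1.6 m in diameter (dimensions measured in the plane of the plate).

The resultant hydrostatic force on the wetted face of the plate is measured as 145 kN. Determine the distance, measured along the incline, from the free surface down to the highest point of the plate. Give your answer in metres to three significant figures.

γ = 1.26 × 9.81 = 12.3606 kN/m³.
A = π(0.8)² = 2.01062 m².
From F = γ·h_c·A, the centroid depth is h_c = 145/(12.3606 × 2.01062) = 5.83443 m.
The plate makes 26° with the vertical, i.e. θ = 90° − 26° = 64° to the horizontal. Measuring y along the incline from the free-surface line, vertical depth h = y·sinθ with sinθ = 0.898794.
Along the incline, y_c = h_c/sinθ = 5.83443/0.898794 = 6.4914 m.
The centroid is at the centre, 0.8 m below the top of the plate, so the highest point sits at y_top = 6.4914 − 0.8 = 5.6914 m along the incline.

y_top ≈ 5.69 m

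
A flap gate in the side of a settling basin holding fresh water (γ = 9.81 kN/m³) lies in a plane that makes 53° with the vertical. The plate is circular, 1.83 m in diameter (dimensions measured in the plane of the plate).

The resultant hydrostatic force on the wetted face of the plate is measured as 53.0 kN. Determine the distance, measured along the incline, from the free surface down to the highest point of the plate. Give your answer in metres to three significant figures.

γ = 9.81 kN/m³.
A = π(0.915)² = 2.63022 m².
From F = γ·h_c·A, the centroid depth is h_c = 53.0/(9.81 × 2.63022) = 2.05407 m.
The plate makes 53° with the vertical, i.e. θ = 90° − 53° = 37° to the horizontal. Measuring y along the incline from the free-surface line, vertical depth h = y·sinθ with sinθ = 0.601815.
Along the incline, y_c = h_c/sinθ = 2.05407/0.601815 = 3.41313 m.
The centroid is at the centre, 0.915 m below the top of the plate, so the highest point sits at y_top = 3.41313 − 0.915 = 2.49813 m along the incline.

y_top ≈ 2.50 m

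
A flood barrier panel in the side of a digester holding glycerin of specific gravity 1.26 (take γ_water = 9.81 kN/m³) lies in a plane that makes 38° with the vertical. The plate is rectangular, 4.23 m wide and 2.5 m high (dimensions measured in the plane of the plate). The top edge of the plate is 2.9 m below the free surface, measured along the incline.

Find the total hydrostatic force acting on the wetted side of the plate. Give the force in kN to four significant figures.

F ≈ 427.5 kN

γ = 1.26 × 9.81 = 12.3606 kN/m³.
The plate makes 38° with the vertical, i.e. θ = 90° − 38° = 52° to the horizontal. Measuring y along the incline from the free-surface line, vertical depth h = y·sinθ with sinθ = 0.788011.
The centroid lies 2.5/2 = 1.25 m below the top edge, so y_c = 2.9 + 1.25 = 4.15 m and h_c = 4.15 × 0.788011 = 3.27025 m.
A = 4.23 × 2.5 = 10.575 m².
Resultant F = γ·h_c·A = 12.3606 × 3.27025 × 10.575 = 427.465 kN.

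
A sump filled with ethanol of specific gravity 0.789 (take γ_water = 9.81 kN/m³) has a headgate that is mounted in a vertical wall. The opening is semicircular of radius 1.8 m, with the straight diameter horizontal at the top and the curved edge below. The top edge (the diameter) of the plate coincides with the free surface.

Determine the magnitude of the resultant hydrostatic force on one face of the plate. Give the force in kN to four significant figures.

γ = 0.789 × 9.81 = 7.74009 kN/m³.
The centroid of a semicircle lies 4r/(3π) = 0.763944 m from the diameter, here below the top edge, so the centroid depth is h_c = 0.763944 m.
A = πr²/2 = π × 1.8²/2 = 5.08938 m².
Resultant F = γ·h_c·A = 7.74009 × 0.763944 × 5.08938 = 30.0935 kN.

F ≈ 30.09 kN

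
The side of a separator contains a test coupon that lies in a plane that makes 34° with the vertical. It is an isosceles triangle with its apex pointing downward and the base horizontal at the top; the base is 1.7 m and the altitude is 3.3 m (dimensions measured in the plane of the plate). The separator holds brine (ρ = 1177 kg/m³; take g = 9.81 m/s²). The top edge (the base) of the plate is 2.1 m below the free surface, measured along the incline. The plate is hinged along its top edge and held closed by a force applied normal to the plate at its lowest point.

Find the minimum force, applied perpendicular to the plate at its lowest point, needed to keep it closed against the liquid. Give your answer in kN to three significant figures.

P ≈ 33.6 kN

γ = ρg = 1177 × 9.81 / 1000 = 11.54637 kN/m³.
The plate makes 34° with the vertical, i.e. θ = 90° − 34° = 56° to the horizontal. Measuring y along the incline from the free-surface line, vertical depth h = y·sinθ with sinθ = 0.829038.
With the apex down, the centroid sits h/3 = 3.3/3 = 1.1 m below the base (the top edge), so y_c = 2.1 + 1.1 = 3.2 m and h_c = 3.2 × 0.829038 = 2.65292 m.
A = ½ × 1.7 × 3.3 = 2.805 m².
Resultant F = γ·h_c·A = 11.54637 × 2.65292 × 2.805 = 85.9216 kN.
I_c = b·h³/36 = 1.7 × 3.3³/36 = 1.69702 m⁴.
Centre of pressure: y_p = y_c + I_c/(y_c·A) = 3.2 + 1.69702/(3.2 × 2.805) = 3.2 + 0.189062 = 3.38906 m along the plane.
The resultant acts 1.1 + 0.189062 = 1.28906 m (along the plate) below the hinge at the top edge, so the moment about the hinge is M = F × 1.28906 = 85.9216 × 1.28906 = 110.758 kN·m.
A normal force at the bottom, 3.3 m from the hinge, must supply this moment: P = 110.758/3.3 = 33.563 kN.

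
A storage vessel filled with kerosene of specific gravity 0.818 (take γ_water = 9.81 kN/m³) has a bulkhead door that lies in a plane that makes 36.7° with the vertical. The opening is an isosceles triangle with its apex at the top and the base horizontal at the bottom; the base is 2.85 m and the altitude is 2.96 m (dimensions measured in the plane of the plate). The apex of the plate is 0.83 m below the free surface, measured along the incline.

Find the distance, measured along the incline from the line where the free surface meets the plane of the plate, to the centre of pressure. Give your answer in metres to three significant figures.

y_p = 2.98 m

γ = 0.818 × 9.81 = 8.02458 kN/m³.
The plate makes 36.7° with the vertical, i.e. θ = 90° − 36.7° = 53.3° to the horizontal. Measuring y along the incline from the free-surface line, vertical depth h = y·sinθ with sinθ = 0.801776.
With the apex up, the centroid sits 2h/3 = 2 × 2.96/3 = 1.97333 m below the apex, so y_c = 0.83 + 1.97333 = 2.80333 m and h_c = 2.80333 × 0.801776 = 2.24764 m.
A = ½ × 2.85 × 2.96 = 4.218 m².
Resultant F = γ·h_c·A = 8.02458 × 2.24764 × 4.218 = 76.0774 kN.
I_c = b·h³/36 = 2.85 × 2.96³/36 = 2.05313 m⁴.
Centre of pressure: y_p = y_c + I_c/(y_c·A) = 2.80333 + 2.05313/(2.80333 × 4.218) = 2.80333 + 0.173634 = 2.97696 m along the plane.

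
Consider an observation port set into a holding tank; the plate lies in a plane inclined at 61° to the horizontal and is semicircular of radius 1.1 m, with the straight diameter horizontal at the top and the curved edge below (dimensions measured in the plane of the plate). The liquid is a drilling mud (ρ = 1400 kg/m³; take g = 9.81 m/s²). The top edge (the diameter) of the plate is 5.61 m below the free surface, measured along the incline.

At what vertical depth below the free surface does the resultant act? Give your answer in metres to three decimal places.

γ = ρg = 1400 × 9.81 / 1000 = 13.734 kN/m³.
Let θ = 61° be the plate's angle to the horizontal; measure y along the incline from where the plane meets the free surface. Vertical depth h = y·sinθ with sinθ = 0.874620.
The centroid of a semicircle lies 4r/(3π) = 0.466854 m from the diameter, here below the top edge, so y_c = 5.61 + 0.466854 = 6.07685 m and h_c = 6.07685 × 0.874620 = 5.31493 m.
A = πr²/2 = π × 1.1²/2 = 1.90066 m².
Resultant F = γ·h_c·A = 13.734 × 5.31493 × 1.90066 = 138.739 kN.
I_c = (π/8 − 8/(9π))·r⁴ = 0.109757 × 1.1⁴ = 0.160695 m⁴.
Centre of pressure: y_p = y_c + I_c/(y_c·A) = 6.07685 + 0.160695/(6.07685 × 1.90066) = 6.07685 + 0.013913 = 6.09076 m along the plane.
Vertically, h_p = y_p·sinθ = 6.09076 × 0.874620 = 5.3271 m.

h_p = 5.327 m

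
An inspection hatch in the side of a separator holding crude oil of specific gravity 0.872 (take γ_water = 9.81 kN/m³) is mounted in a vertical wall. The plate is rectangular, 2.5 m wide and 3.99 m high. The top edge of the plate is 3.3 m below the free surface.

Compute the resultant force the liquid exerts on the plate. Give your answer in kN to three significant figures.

F ≈ 452 kN

γ = 0.872 × 9.81 = 8.55432 kN/m³.
The centroid lies 3.99/2 = 1.995 m below the top edge, so the centroid depth is h_c = 3.3 + 1.995 = 5.295 m.
A = 2.5 × 3.99 = 9.975 m².
Resultant F = γ·h_c·A = 8.55432 × 5.295 × 9.975 = 451.819 kN.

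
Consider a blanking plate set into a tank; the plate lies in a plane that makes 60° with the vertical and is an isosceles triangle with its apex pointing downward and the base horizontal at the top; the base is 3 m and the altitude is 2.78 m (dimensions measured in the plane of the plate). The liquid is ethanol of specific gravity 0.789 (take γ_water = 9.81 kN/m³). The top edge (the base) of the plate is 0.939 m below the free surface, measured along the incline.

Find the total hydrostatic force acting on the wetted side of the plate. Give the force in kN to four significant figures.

F ≈ 30.11 kN

γ = 0.789 × 9.81 = 7.74009 kN/m³.
The plate makes 60° with the vertical, i.e. θ = 90° − 60° = 30° to the horizontal. Measuring y along the incline from the free-surface line, vertical depth h = y·sinθ with sinθ = 0.500000.
With the apex down, the centroid sits h/3 = 2.78/3 = 0.926667 m below the base (the top edge), so y_c = 0.939 + 0.926667 = 1.86567 m and h_c = 1.86567 × 0.500000 = 0.932835 m.
A = ½ × 3 × 2.78 = 4.17 m².
Resultant F = γ·h_c·A = 7.74009 × 0.932835 × 4.17 = 30.1083 kN.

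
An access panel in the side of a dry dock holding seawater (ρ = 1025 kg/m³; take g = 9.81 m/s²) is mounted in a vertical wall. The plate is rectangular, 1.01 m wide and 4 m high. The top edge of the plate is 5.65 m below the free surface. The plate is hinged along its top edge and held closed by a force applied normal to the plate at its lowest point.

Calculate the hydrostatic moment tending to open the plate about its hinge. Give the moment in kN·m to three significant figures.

M ≈ 676 kN·m

γ = ρg = 1025 × 9.81 / 1000 = 10.05525 kN/m³.
The centroid lies 4/2 = 2 m below the top edge, so the centroid depth is h_c = 5.65 + 2 = 7.65 m.
A = 1.01 × 4 = 4.04 m².
Resultant F = γ·h_c·A = 10.05525 × 7.65 × 4.04 = 310.768 kN.
I_c = b·h³/12 = 1.01 × 4³/12 = 5.38667 m⁴.
Centre of pressure: y_p = y_c + I_c/(y_c·A) = 7.65 + 5.38667/(7.65 × 4.04) = 7.65 + 0.174292 = 7.82429 m along the plane.
The resultant acts 2 + 0.174292 = 2.17429 m (along the plate) below the hinge at the top edge, so the moment about the hinge is M = F × 2.17429 = 310.768 × 2.17429 = 675.7 kN·m.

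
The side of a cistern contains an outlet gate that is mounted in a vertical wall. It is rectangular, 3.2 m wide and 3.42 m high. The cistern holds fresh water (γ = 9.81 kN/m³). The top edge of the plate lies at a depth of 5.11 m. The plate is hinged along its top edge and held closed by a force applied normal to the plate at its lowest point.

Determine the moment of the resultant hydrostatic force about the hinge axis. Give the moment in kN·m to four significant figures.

γ = 9.81 kN/m³.
The centroid lies 3.42/2 = 1.71 m below the top edge, so the centroid depth is h_c = 5.11 + 1.71 = 6.82 m.
A = 3.2 × 3.42 = 10.944 m².
Resultant F = γ·h_c·A = 9.81 × 6.82 × 10.944 = 732.2 kN.
I_c = b·h³/12 = 3.2 × 3.42³/12 = 10.6671 m⁴.
Centre of pressure: y_p = y_c + I_c/(y_c·A) = 6.82 + 10.6671/(6.82 × 10.944) = 6.82 + 0.142918 = 6.96292 m along the plane.
The resultant acts 1.71 + 0.142918 = 1.85292 m (along the plate) below the hinge at the top edge, so the moment about the hinge is M = F × 1.85292 = 732.2 × 1.85292 = 1356.71 kN·m.

M ≈ 1357 kN·m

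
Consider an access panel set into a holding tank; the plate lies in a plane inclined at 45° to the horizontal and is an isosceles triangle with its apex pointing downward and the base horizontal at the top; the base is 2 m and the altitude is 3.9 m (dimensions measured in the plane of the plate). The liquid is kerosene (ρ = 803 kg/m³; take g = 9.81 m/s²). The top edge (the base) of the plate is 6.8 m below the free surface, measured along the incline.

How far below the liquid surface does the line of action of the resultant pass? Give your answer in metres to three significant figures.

γ = ρg = 803 × 9.81 / 1000 = 7.87743 kN/m³.
Let θ = 45° be the plate's angle to the horizontal; measure y along the incline from where the plane meets the free surface. Vertical depth h = y·sinθ with sinθ = 0.707107.
With the apex down, the centroid sits h/3 = 3.9/3 = 1.3 m below the base (the top edge), so y_c = 6.8 + 1.3 = 8.1 m and h_c = 8.1 × 0.707107 = 5.72757 m.
A = ½ × 2 × 3.9 = 3.9 m².
Resultant F = γ·h_c·A = 7.87743 × 5.72757 × 3.9 = 175.962 kN.
I_c = b·h³/36 = 2 × 3.9³/36 = 3.2955 m⁴.
Centre of pressure: y_p = y_c + I_c/(y_c·A) = 8.1 + 3.2955/(8.1 × 3.9) = 8.1 + 0.104321 = 8.20432 m along the plane.
Vertically, h_p = y_p·sinθ = 8.20432 × 0.707107 = 5.80133 m.

h_p = 5.80 m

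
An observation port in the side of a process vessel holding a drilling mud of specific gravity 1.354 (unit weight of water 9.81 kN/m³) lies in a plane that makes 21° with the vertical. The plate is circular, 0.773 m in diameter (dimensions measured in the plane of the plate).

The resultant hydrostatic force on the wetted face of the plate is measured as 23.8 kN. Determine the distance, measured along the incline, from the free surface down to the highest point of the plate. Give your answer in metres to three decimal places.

y_top ≈ 3.703 m

γ = 1.354 × 9.81 = 13.28274 kN/m³.
A = π(0.3865)² = 0.469298 m².
From F = γ·h_c·A, the centroid depth is h_c = 23.8/(13.28274 × 0.469298) = 3.81804 m.
The plate makes 21° with the vertical, i.e. θ = 90° − 21° = 69° to the horizontal. Measuring y along the incline from the free-surface line, vertical depth h = y·sinθ with sinθ = 0.933580.
Along the incline, y_c = h_c/sinθ = 3.81804/0.933580 = 4.08968 m.
The centroid is at the centre, 0.3865 m below the top of the plate, so the highest point sits at y_top = 4.08968 − 0.3865 = 3.70318 m along the incline.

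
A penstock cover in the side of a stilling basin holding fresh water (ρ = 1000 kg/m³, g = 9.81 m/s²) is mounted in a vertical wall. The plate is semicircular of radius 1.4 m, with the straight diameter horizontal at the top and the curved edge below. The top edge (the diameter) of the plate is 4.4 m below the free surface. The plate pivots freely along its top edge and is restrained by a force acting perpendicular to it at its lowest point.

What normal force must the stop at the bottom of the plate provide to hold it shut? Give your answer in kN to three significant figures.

γ = ρg = 1000 × 9.81 = 9810 N/m³ = 9.81 kN/m³.
The centroid of a semicircle lies 4r/(3π) = 0.594178 m from the diameter, here below the top edge, so the centroid depth is h_c = 4.4 + 0.594178 = 4.99418 m.
A = πr²/2 = π × 1.4²/2 = 3.07876 m².
Resultant F = γ·h_c·A = 9.81 × 4.99418 × 3.07876 = 150.837 kN.
I_c = (π/8 − 8/(9π))·r⁴ = 0.109757 × 1.4⁴ = 0.421642 m⁴.
Centre of pressure: y_p = y_c + I_c/(y_c·A) = 4.99418 + 0.421642/(4.99418 × 3.07876) = 4.99418 + 0.0274223 = 5.0216 m along the plane.
The resultant acts 0.594178 + 0.0274223 = 0.6216 m (along the plate) below the hinge at the top edge, so the moment about the hinge is M = F × 0.6216 = 150.837 × 0.6216 = 93.7603 kN·m.
A normal force at the bottom, 1.4 m from the hinge, must supply this moment: P = 93.7603/1.4 = 66.9716 kN.

P ≈ 67.0 kN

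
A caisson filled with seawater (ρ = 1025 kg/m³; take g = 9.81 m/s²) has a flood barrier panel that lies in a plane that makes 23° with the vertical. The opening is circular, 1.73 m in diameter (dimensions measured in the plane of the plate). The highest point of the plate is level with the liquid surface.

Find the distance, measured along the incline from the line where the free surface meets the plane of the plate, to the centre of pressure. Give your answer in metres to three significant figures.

y_p = 1.08 m

γ = ρg = 1025 × 9.81 / 1000 = 10.05525 kN/m³.
The plate makes 23° with the vertical, i.e. θ = 90° − 23° = 67° to the horizontal. Measuring y along the incline from the free-surface line, vertical depth h = y·sinθ with sinθ = 0.920505.
The centroid is at the centre, 0.865 m below the top of the plate, so y_c = 0.865 m and h_c = 0.865 × 0.920505 = 0.796237 m.
A = π(0.865)² = 2.35062 m².
Resultant F = γ·h_c·A = 10.05525 × 0.796237 × 2.35062 = 18.8199 kN.
I_c = πr⁴/4 = π × 0.865⁴/4 = 0.439698 m⁴.
Centre of pressure: y_p = y_c + I_c/(y_c·A) = 0.865 + 0.439698/(0.865 × 2.35062) = 0.865 + 0.21625 = 1.08125 m along the plane.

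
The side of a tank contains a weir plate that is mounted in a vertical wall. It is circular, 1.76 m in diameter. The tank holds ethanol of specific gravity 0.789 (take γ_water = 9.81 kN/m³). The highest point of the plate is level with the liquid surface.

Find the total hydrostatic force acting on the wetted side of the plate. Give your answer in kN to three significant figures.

F ≈ 16.6 kN

γ = 0.789 × 9.81 = 7.74009 kN/m³.
The centroid is at the centre, 0.88 m below the top of the plate, so the centroid depth is h_c = 0.88 m.
A = π(0.88)² = 2.43285 m².
Resultant F = γ·h_c·A = 7.74009 × 0.88 × 2.43285 = 16.5708 kN.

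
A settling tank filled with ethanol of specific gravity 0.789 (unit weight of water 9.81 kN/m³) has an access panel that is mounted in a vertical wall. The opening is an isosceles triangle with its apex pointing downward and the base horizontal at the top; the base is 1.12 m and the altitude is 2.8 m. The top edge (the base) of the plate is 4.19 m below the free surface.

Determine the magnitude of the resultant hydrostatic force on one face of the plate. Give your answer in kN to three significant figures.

γ = 0.789 × 9.81 = 7.74009 kN/m³.
With the apex down, the centroid sits h/3 = 2.8/3 = 0.933333 m below the base (the top edge), so the centroid depth is h_c = 4.19 + 0.933333 = 5.12333 m.
A = ½ × 1.12 × 2.8 = 1.568 m².
Resultant F = γ·h_c·A = 7.74009 × 5.12333 × 1.568 = 62.1791 kN.

F ≈ 62.2 kN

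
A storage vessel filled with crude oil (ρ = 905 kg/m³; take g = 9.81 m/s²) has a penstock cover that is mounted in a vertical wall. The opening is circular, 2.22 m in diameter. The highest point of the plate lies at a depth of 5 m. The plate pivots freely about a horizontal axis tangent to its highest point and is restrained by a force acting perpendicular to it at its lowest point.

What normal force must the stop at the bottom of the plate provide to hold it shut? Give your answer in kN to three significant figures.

γ = ρg = 905 × 9.81 / 1000 = 8.87805 kN/m³.
The centroid is at the centre, 1.11 m below the top of the plate, so the centroid depth is h_c = 5 + 1.11 = 6.11 m.
A = π(1.11)² = 3.87076 m².
Resultant F = γ·h_c·A = 8.87805 × 6.11 × 3.87076 = 209.969 kN.
I_c = πr⁴/4 = π × 1.11⁴/4 = 1.19229 m⁴.
Centre of pressure: y_p = y_c + I_c/(y_c·A) = 6.11 + 1.19229/(6.11 × 3.87076) = 6.11 + 0.0504132 = 6.16041 m along the plane.
The resultant acts 1.11 + 0.0504132 = 1.16041 m (along the plate) below the hinge at the top edge, so the moment about the hinge is M = F × 1.16041 = 209.969 × 1.16041 = 243.65 kN·m.
A normal force at the bottom, 2.22 m from the hinge, must supply this moment: P = 243.65/2.22 = 109.752 kN.

P ≈ 110 kN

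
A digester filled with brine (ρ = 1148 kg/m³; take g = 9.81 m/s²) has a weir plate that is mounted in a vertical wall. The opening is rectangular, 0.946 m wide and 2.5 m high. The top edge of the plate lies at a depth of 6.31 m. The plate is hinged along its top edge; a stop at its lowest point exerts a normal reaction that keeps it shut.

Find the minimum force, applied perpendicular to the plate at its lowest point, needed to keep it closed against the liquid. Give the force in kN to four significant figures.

γ = ρg = 1148 × 9.81 / 1000 = 11.26188 kN/m³.
The centroid lies 2.5/2 = 1.25 m below the top edge, so the centroid depth is h_c = 6.31 + 1.25 = 7.56 m.
A = 0.946 × 2.5 = 2.365 m².
Resultant F = γ·h_c·A = 11.26188 × 7.56 × 2.365 = 201.356 kN.
I_c = b·h³/12 = 0.946 × 2.5³/12 = 1.23177 m⁴.
Centre of pressure: y_p = y_c + I_c/(y_c·A) = 7.56 + 1.23177/(7.56 × 2.365) = 7.56 + 0.0688933 = 7.62889 m along the plane.
The resultant acts 1.25 + 0.0688933 = 1.31889 m (along the plate) below the hinge at the top edge, so the moment about the hinge is M = F × 1.31889 = 201.356 × 1.31889 = 265.566 kN·m.
A normal force at the bottom, 2.5 m from the hinge, must supply this moment: P = 265.566/2.5 = 106.226 kN.

P ≈ 106.2 kN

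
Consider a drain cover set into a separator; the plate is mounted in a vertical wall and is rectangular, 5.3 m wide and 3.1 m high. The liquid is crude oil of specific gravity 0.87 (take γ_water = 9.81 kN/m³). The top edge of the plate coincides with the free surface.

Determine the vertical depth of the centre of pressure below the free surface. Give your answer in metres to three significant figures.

γ = 0.87 × 9.81 = 8.5347 kN/m³.
The centroid lies 3.1/2 = 1.55 m below the top edge, so the centroid depth is h_c = 1.55 m.
A = 5.3 × 3.1 = 16.43 m².
Resultant F = γ·h_c·A = 8.5347 × 1.55 × 16.43 = 217.349 kN.
I_c = b·h³/12 = 5.3 × 3.1³/12 = 13.1577 m⁴.
Centre of pressure: y_p = y_c + I_c/(y_c·A) = 1.55 + 13.1577/(1.55 × 16.43) = 1.55 + 0.516667 = 2.06667 m along the plane.

h_p = 2.07 m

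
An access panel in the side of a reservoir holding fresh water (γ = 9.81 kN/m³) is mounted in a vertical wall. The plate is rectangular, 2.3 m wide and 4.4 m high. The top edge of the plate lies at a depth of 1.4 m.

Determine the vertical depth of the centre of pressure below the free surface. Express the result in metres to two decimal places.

γ = 9.81 kN/m³.
The centroid lies 4.4/2 = 2.2 m below the top edge, so the centroid depth is h_c = 1.4 + 2.2 = 3.6 m.
A = 2.3 × 4.4 = 10.12 m².
Resultant F = γ·h_c·A = 9.81 × 3.6 × 10.12 = 357.398 kN.
I_c = b·h³/12 = 2.3 × 4.4³/12 = 16.3269 m⁴.
Centre of pressure: y_p = y_c + I_c/(y_c·A) = 3.6 + 16.3269/(3.6 × 10.12) = 3.6 + 0.448147 = 4.04815 m along the plane.

h_p = 4.05 m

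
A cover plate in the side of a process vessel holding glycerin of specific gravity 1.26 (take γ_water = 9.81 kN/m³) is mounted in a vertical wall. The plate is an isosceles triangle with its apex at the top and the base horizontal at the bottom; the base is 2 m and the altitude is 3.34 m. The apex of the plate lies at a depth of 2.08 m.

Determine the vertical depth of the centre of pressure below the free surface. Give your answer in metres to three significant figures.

h_p = 4.45 m

γ = 1.26 × 9.81 = 12.3606 kN/m³.
With the apex up, the centroid sits 2h/3 = 2 × 3.34/3 = 2.22667 m below the apex, so the centroid depth is h_c = 2.08 + 2.22667 = 4.30667 m.
A = ½ × 2 × 3.34 = 3.34 m².
Resultant F = γ·h_c·A = 12.3606 × 4.30667 × 3.34 = 177.798 kN.
I_c = b·h³/36 = 2 × 3.34³/36 = 2.06998 m⁴.
Centre of pressure: y_p = y_c + I_c/(y_c·A) = 4.30667 + 2.06998/(4.30667 × 3.34) = 4.30667 + 0.143906 = 4.45058 m along the plane.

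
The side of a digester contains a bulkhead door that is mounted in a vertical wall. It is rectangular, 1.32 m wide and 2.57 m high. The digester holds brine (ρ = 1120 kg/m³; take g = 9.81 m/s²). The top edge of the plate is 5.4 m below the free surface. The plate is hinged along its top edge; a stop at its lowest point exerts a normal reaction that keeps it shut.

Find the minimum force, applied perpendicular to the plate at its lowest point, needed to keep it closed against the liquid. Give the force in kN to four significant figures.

P ≈ 132.6 kN

γ = ρg = 1120 × 9.81 / 1000 = 10.9872 kN/m³.
The centroid lies 2.57/2 = 1.285 m below the top edge, so the centroid depth is h_c = 5.4 + 1.285 = 6.685 m.
A = 1.32 × 2.57 = 3.3924 m².
Resultant F = γ·h_c·A = 10.9872 × 6.685 × 3.3924 = 249.17 kN.
I_c = b·h³/12 = 1.32 × 2.57³/12 = 1.86721 m⁴.
Centre of pressure: y_p = y_c + I_c/(y_c·A) = 6.685 + 1.86721/(6.685 × 3.3924) = 6.685 + 0.082335 = 6.76733 m along the plane.
The resultant acts 1.285 + 0.082335 = 1.36733 m (along the plate) below the hinge at the top edge, so the moment about the hinge is M = F × 1.36733 = 249.17 × 1.36733 = 340.698 kN·m.
A normal force at the bottom, 2.57 m from the hinge, must supply this moment: P = 340.698/2.57 = 132.567 kN.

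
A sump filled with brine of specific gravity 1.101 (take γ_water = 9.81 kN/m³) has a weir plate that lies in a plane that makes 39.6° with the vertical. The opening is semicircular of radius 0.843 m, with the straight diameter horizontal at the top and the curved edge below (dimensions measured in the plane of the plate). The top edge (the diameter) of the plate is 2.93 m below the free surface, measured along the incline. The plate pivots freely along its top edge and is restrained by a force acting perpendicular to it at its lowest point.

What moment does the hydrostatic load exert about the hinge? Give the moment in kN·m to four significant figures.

γ = 1.101 × 9.81 = 10.80081 kN/m³.
The plate makes 39.6° with the vertical, i.e. θ = 90° − 39.6° = 50.4° to the horizontal. Measuring y along the incline from the free-surface line, vertical depth h = y·sinθ with sinθ = 0.770513.
The centroid of a semicircle lies 4r/(3π) = 0.35778 m from the diameter, here below the top edge, so y_c = 2.93 + 0.35778 = 3.28778 m and h_c = 3.28778 × 0.770513 = 2.53328 m.
A = πr²/2 = π × 0.843²/2 = 1.11628 m².
Resultant F = γ·h_c·A = 10.80081 × 2.53328 × 1.11628 = 30.5431 kN.
I_c = (π/8 − 8/(9π))·r⁴ = 0.109757 × 0.843⁴ = 0.0554297 m⁴.
Centre of pressure: y_p = y_c + I_c/(y_c·A) = 3.28778 + 0.0554297/(3.28778 × 1.11628) = 3.28778 + 0.0151031 = 3.30288 m along the plane.
The resultant acts 0.35778 + 0.0151031 = 0.372883 m (along the plate) below the hinge at the top edge, so the moment about the hinge is M = F × 0.372883 = 30.5431 × 0.372883 = 11.389 kN·m.

M ≈ 11.39 kN·m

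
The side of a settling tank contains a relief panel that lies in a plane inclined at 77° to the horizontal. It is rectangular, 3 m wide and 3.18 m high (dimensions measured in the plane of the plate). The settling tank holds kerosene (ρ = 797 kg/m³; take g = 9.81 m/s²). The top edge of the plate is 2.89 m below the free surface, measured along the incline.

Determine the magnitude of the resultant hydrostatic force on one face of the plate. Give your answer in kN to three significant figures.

F ≈ 326 kN

γ = ρg = 797 × 9.81 / 1000 = 7.81857 kN/m³.
Let θ = 77° be the plate's angle to the horizontal; measure y along the incline from where the plane meets the free surface. Vertical depth h = y·sinθ with sinθ = 0.974370.
The centroid lies 3.18/2 = 1.59 m below the top edge, so y_c = 2.89 + 1.59 = 4.48 m and h_c = 4.48 × 0.974370 = 4.36518 m.
A = 3 × 3.18 = 9.54 m².
Resultant F = γ·h_c·A = 7.81857 × 4.36518 × 9.54 = 325.595 kN.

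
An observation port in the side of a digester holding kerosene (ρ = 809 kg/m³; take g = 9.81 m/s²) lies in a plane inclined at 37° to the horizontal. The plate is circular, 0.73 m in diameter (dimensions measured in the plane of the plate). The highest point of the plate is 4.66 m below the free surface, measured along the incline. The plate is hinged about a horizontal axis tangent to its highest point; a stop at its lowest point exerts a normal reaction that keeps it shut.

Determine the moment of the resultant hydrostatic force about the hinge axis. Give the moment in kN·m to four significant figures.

γ = ρg = 809 × 9.81 / 1000 = 7.93629 kN/m³.
Let θ = 37° be the plate's angle to the horizontal; measure y along the incline from where the plane meets the free surface. Vertical depth h = y·sinθ with sinθ = 0.601815.
The centroid is at the centre, 0.365 m below the top of the plate, so y_c = 4.66 + 0.365 = 5.025 m and h_c = 5.025 × 0.601815 = 3.02412 m.
A = π(0.365)² = 0.418539 m².
Resultant F = γ·h_c·A = 7.93629 × 3.02412 × 0.418539 = 10.0451 kN.
I_c = πr⁴/4 = π × 0.365⁴/4 = 0.01394 m⁴.
Centre of pressure: y_p = y_c + I_c/(y_c·A) = 5.025 + 0.01394/(5.025 × 0.418539) = 5.025 + 0.00662813 = 5.03163 m along the plane.
The resultant acts 0.365 + 0.00662813 = 0.371628 m (along the plate) below the hinge at the top edge, so the moment about the hinge is M = F × 0.371628 = 10.0451 × 0.371628 = 3.73304 kN·m.

M ≈ 3.733 kN·m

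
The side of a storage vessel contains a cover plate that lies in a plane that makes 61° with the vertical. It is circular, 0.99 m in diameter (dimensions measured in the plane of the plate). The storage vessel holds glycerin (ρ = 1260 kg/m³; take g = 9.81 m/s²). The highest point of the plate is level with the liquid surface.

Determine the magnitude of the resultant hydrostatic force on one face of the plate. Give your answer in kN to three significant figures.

γ = ρg = 1260 × 9.81 / 1000 = 12.3606 kN/m³.
The plate makes 61° with the vertical, i.e. θ = 90° − 61° = 29° to the horizontal. Measuring y along the incline from the free-surface line, vertical depth h = y·sinθ with sinθ = 0.484810.
The centroid is at the centre, 0.495 m below the top of the plate, so y_c = 0.495 m and h_c = 0.495 × 0.484810 = 0.239981 m.
A = π(0.495)² = 0.769769 m².
Resultant F = γ·h_c·A = 12.3606 × 0.239981 × 0.769769 = 2.28337 kN.

F ≈ 2.28 kN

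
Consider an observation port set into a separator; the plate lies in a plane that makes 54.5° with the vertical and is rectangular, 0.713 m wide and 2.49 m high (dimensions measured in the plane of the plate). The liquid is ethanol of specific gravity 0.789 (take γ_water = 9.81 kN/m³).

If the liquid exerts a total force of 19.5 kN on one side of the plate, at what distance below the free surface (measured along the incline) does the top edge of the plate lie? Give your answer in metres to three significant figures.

γ = 0.789 × 9.81 = 7.74009 kN/m³.
A = 0.713 × 2.49 = 1.77537 m².
From F = γ·h_c·A, the centroid depth is h_c = 19.5/(7.74009 × 1.77537) = 1.41906 m.
The plate makes 54.5° with the vertical, i.e. θ = 90° − 54.5° = 35.5° to the horizontal. Measuring y along the incline from the free-surface line, vertical depth h = y·sinθ with sinθ = 0.580703.
Along the incline, y_c = h_c/sinθ = 1.41906/0.580703 = 2.44369 m.
The centroid lies 2.49/2 = 1.245 m below the top edge, so the top edge sits at y_top = 2.44369 − 1.245 = 1.19869 m along the incline.

y_top ≈ 1.20 m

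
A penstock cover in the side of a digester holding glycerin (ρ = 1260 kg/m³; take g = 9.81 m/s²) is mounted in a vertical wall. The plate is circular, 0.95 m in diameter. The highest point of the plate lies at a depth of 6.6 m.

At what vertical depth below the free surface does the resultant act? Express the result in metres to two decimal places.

h_p = 7.08 m

γ = ρg = 1260 × 9.81 / 1000 = 12.3606 kN/m³.
The centroid is at the centre, 0.475 m below the top of the plate, so the centroid depth is h_c = 6.6 + 0.475 = 7.075 m.
A = π(0.475)² = 0.708822 m².
Resultant F = γ·h_c·A = 12.3606 × 7.075 × 0.708822 = 61.9874 kN.
I_c = πr⁴/4 = π × 0.475⁴/4 = 0.039982 m⁴.
Centre of pressure: y_p = y_c + I_c/(y_c·A) = 7.075 + 0.039982/(7.075 × 0.708822) = 7.075 + 0.00797262 = 7.08297 m along the plane.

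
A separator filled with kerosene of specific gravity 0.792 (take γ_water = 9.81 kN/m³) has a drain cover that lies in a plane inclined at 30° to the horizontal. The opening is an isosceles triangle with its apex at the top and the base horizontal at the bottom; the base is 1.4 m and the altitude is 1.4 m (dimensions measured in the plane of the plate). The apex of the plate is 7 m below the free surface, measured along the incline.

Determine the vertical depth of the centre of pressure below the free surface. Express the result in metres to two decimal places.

γ = 0.792 × 9.81 = 7.76952 kN/m³.
Let θ = 30° be the plate's angle to the horizontal; measure y along the incline from where the plane meets the free surface. Vertical depth h = y·sinθ with sinθ = 0.500000.
With the apex up, the centroid sits 2h/3 = 2 × 1.4/3 = 0.933333 m below the apex, so y_c = 7 + 0.933333 = 7.93333 m and h_c = 7.93333 × 0.500000 = 3.96666 m.
A = ½ × 1.4 × 1.4 = 0.98 m².
Resultant F = γ·h_c·A = 7.76952 × 3.96666 × 0.98 = 30.2027 kN.
I_c = b·h³/36 = 1.4 × 1.4³/36 = 0.106711 m⁴.
Centre of pressure: y_p = y_c + I_c/(y_c·A) = 7.93333 + 0.106711/(7.93333 × 0.98) = 7.93333 + 0.0137255 = 7.94706 m along the plane.
Vertically, h_p = y_p·sinθ = 7.94706 × 0.500000 = 3.97353 m.

h_p = 3.97 m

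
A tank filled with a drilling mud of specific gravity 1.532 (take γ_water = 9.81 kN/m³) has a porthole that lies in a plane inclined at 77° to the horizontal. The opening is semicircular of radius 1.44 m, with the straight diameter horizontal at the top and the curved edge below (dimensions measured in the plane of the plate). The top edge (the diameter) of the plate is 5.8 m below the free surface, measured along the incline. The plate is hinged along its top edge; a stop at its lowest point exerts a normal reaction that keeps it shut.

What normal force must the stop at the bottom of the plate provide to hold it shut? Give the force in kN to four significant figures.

P ≈ 134.6 kN

γ = 1.532 × 9.81 = 15.02892 kN/m³.
Let θ = 77° be the plate's angle to the horizontal; measure y along the incline from where the plane meets the free surface. Vertical depth h = y·sinθ with sinθ = 0.974370.
The centroid of a semicircle lies 4r/(3π) = 0.611155 m from the diameter, here below the top edge, so y_c = 5.8 + 0.611155 = 6.41115 m and h_c = 6.41115 × 0.974370 = 6.24683 m.
A = πr²/2 = π × 1.44²/2 = 3.2572 m².
Resultant F = γ·h_c·A = 15.02892 × 6.24683 × 3.2572 = 305.796 kN.
I_c = (π/8 − 8/(9π))·r⁴ = 0.109757 × 1.44⁴ = 0.471935 m⁴.
Centre of pressure: y_p = y_c + I_c/(y_c·A) = 6.41115 + 0.471935/(6.41115 × 3.2572) = 6.41115 + 0.0225997 = 6.43375 m along the plane.
The resultant acts 0.611155 + 0.0225997 = 0.633755 m (along the plate) below the hinge at the top edge, so the moment about the hinge is M = F × 0.633755 = 305.796 × 0.633755 = 193.8 kN·m.
A normal force at the bottom, 1.44 m from the hinge, must supply this moment: P = 193.8/1.44 = 134.583 kN.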